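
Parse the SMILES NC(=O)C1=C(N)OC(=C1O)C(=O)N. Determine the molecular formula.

C6H7N3O4

Walk through each heavy atom and fill implicit hydrogens from standard valence (C 4, N 3, O 2, S 2, halogen 1):
  atom 1: N, bond orders sum to 1 (valence 3) → 2 H
  atom 2: C, bond orders sum to 4 (valence 4) → 0 H
  atom 3: O, bond orders sum to 2 (valence 2) → 0 H
  atom 4: C, bond orders sum to 4 (valence 4) → 0 H
  atom 5: C, bond orders sum to 4 (valence 4) → 0 H
  atom 6: N, bond orders sum to 1 (valence 3) → 2 H
  atom 7: O, bond orders sum to 2 (valence 2) → 0 H
  atom 8: C, bond orders sum to 4 (valence 4) → 0 H
  atom 9: C, bond orders sum to 4 (valence 4) → 0 H
  atom 10: O, bond orders sum to 1 (valence 2) → 1 H
  atom 11: C, bond orders sum to 4 (valence 4) → 0 H
  atom 12: O, bond orders sum to 2 (valence 2) → 0 H
  atom 13: N, bond orders sum to 1 (valence 3) → 2 H
Totals → C:6, H:7, N:3, O:4.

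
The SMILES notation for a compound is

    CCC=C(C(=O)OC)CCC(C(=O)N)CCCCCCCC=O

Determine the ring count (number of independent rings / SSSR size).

0

In SMILES, each pair of matching ring-closure digits denotes one ring-closing bond; the number of such bonds equals the number of independent rings.
Ring-closure bonds here: 0.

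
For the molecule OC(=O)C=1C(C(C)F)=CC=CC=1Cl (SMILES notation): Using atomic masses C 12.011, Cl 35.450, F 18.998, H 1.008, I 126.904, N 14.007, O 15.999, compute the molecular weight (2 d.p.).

202.61 g/mol

First, the molecular formula is C9H8ClFO2 (counting implicit H from valence).
  C: 9 × 12.011 = 108.099
  Cl: 1 × 35.450 = 35.450
  F: 1 × 18.998 = 18.998
  H: 8 × 1.008 = 8.064
  O: 2 × 15.999 = 31.998
Sum: 9×12.011 + 1×35.450 + 1×18.998 + 8×1.008 + 2×15.999 = 202.609 → 202.61 g/mol.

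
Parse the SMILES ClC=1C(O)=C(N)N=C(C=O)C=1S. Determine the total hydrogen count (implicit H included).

5

Walk through each heavy atom and fill implicit hydrogens from standard valence (C 4, N 3, O 2, S 2, halogen 1):
  atom 1: Cl (halogen, monovalent) → 0 H
  atom 2: C, bond orders sum to 4 (valence 4) → 0 H
  atom 3: C, bond orders sum to 4 (valence 4) → 0 H
  atom 4: O, bond orders sum to 1 (valence 2) → 1 H
  atom 5: C, bond orders sum to 4 (valence 4) → 0 H
  atom 6: N, bond orders sum to 1 (valence 3) → 2 H
  atom 7: N, bond orders sum to 3 (valence 3) → 0 H
  atom 8: C, bond orders sum to 4 (valence 4) → 0 H
  atom 9: C, bond orders sum to 3 (valence 4) → 1 H
  atom 10: O, bond orders sum to 2 (valence 2) → 0 H
  atom 11: C, bond orders sum to 4 (valence 4) → 0 H
  atom 12: S, bond orders sum to 1 (valence 2) → 1 H
Total hydrogens: 5.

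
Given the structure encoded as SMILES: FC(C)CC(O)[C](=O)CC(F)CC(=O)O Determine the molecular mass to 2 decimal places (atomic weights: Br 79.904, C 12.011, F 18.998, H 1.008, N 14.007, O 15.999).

First, the molecular formula is C9H14F2O4 (counting implicit H from valence).
  C: 9 × 12.011 = 108.099
  F: 2 × 18.998 = 37.996
  H: 14 × 1.008 = 14.112
  O: 4 × 15.999 = 63.996
Sum: 9×12.011 + 2×18.998 + 14×1.008 + 4×15.999 = 224.203 → 224.20 g/mol.

224.20 g/mol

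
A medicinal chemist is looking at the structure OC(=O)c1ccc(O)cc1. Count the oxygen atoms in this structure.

Scan the SMILES for O atoms (remember two-letter symbols like Cl and Br are single atoms).
Oxygen count: 3.

3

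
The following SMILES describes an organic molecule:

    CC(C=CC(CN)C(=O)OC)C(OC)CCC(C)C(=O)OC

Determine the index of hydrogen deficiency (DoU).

Degree of unsaturation = (number of rings) + (number of π bonds).
Ring closures in the SMILES: 0.
π bonds: 3 double bonds (each 1 DoU) → 3 DoU from unsaturation.
Total DoU = 0 + 3 = 3.

3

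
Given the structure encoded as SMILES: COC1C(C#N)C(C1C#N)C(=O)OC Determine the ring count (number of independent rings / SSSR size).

In SMILES, each pair of matching ring-closure digits denotes one ring-closing bond; the number of such bonds equals the number of independent rings.
Ring-closure bonds here: 1.

1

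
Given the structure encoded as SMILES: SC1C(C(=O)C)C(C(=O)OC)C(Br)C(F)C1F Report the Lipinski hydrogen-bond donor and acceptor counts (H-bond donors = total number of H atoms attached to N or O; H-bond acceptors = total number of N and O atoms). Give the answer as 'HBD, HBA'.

Donors: find every N or O and count the H atoms it carries.
  atom 5 (O): bond orders sum to 2 → 0 H
  atom 9 (O): bond orders sum to 2 → 0 H
  atom 10 (O): bond orders sum to 2 → 0 H
Lipinski HBD = 0.
Acceptors: N atoms = 0, O atoms = 3 → HBA = 3.

0, 3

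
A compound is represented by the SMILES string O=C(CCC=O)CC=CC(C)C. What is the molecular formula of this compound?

Walk through each heavy atom and fill implicit hydrogens from standard valence (C 4, N 3, O 2, S 2, halogen 1):
  atom 1: O, bond orders sum to 2 (valence 2) → 0 H
  atom 2: C, bond orders sum to 4 (valence 4) → 0 H
  atom 3: C, bond orders sum to 2 (valence 4) → 2 H
  atom 4: C, bond orders sum to 2 (valence 4) → 2 H
  atom 5: C, bond orders sum to 3 (valence 4) → 1 H
  atom 6: O, bond orders sum to 2 (valence 2) → 0 H
  atom 7: C, bond orders sum to 2 (valence 4) → 2 H
  atom 8: C, bond orders sum to 3 (valence 4) → 1 H
  atom 9: C, bond orders sum to 3 (valence 4) → 1 H
  atom 10: C, bond orders sum to 3 (valence 4) → 1 H
  atom 11: C, bond orders sum to 1 (valence 4) → 3 H
  atom 12: C, bond orders sum to 1 (valence 4) → 3 H
Totals → C:10, H:16, O:2.

C10H16O2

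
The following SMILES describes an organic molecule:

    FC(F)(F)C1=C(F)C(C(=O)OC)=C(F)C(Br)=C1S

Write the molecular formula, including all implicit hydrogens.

Walk through each heavy atom and fill implicit hydrogens from standard valence (C 4, N 3, O 2, S 2, halogen 1):
  atom 1: F (halogen, monovalent) → 0 H
  atom 2: C, bond orders sum to 4 (valence 4) → 0 H
  atom 3: F (halogen, monovalent) → 0 H
  atom 4: F (halogen, monovalent) → 0 H
  atom 5: C, bond orders sum to 4 (valence 4) → 0 H
  atom 6: C, bond orders sum to 4 (valence 4) → 0 H
  atom 7: F (halogen, monovalent) → 0 H
  atom 8: C, bond orders sum to 4 (valence 4) → 0 H
  atom 9: C, bond orders sum to 4 (valence 4) → 0 H
  atom 10: O, bond orders sum to 2 (valence 2) → 0 H
  atom 11: O, bond orders sum to 2 (valence 2) → 0 H
  atom 12: C, bond orders sum to 1 (valence 4) → 3 H
  atom 13: C, bond orders sum to 4 (valence 4) → 0 H
  atom 14: F (halogen, monovalent) → 0 H
  atom 15: C, bond orders sum to 4 (valence 4) → 0 H
  atom 16: Br (halogen, monovalent) → 0 H
  atom 17: C, bond orders sum to 4 (valence 4) → 0 H
  atom 18: S, bond orders sum to 1 (valence 2) → 1 H
Totals → C:9, H:4, Br:1, F:5, O:2, S:1.
In Hill order: C9H4BrF5O2S.

C9H4BrF5O2S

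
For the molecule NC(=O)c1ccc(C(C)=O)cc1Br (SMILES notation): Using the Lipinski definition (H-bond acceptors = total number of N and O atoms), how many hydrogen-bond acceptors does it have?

N atoms: 1; O atoms: 2.
Lipinski HBA = 1 + 2 = 3.

3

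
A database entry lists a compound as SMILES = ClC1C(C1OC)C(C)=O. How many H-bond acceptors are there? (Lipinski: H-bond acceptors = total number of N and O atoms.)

N atoms: 0; O atoms: 2.
Lipinski HBA = 0 + 2 = 2.

2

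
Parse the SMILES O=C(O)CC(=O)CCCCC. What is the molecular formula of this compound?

Walk through each heavy atom and fill implicit hydrogens from standard valence (C 4, N 3, O 2, S 2, halogen 1):
  atom 1: O, bond orders sum to 2 (valence 2) → 0 H
  atom 2: C, bond orders sum to 4 (valence 4) → 0 H
  atom 3: O, bond orders sum to 1 (valence 2) → 1 H
  atom 4: C, bond orders sum to 2 (valence 4) → 2 H
  atom 5: C, bond orders sum to 4 (valence 4) → 0 H
  atom 6: O, bond orders sum to 2 (valence 2) → 0 H
  atom 7: C, bond orders sum to 2 (valence 4) → 2 H
  atom 8: C, bond orders sum to 2 (valence 4) → 2 H
  atom 9: C, bond orders sum to 2 (valence 4) → 2 H
  atom 10: C, bond orders sum to 2 (valence 4) → 2 H
  atom 11: C, bond orders sum to 1 (valence 4) → 3 H
Totals → C:8, H:14, O:3.

C8H14O3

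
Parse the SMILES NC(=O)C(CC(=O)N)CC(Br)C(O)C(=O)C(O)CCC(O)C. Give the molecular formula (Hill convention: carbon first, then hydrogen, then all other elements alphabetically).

C13H23BrN2O6

Walk through each heavy atom and fill implicit hydrogens from standard valence (C 4, N 3, O 2, S 2, halogen 1):
  atom 1: N, bond orders sum to 1 (valence 3) → 2 H
  atom 2: C, bond orders sum to 4 (valence 4) → 0 H
  atom 3: O, bond orders sum to 2 (valence 2) → 0 H
  atom 4: C, bond orders sum to 3 (valence 4) → 1 H
  atom 5: C, bond orders sum to 2 (valence 4) → 2 H
  atom 6: C, bond orders sum to 4 (valence 4) → 0 H
  atom 7: O, bond orders sum to 2 (valence 2) → 0 H
  atom 8: N, bond orders sum to 1 (valence 3) → 2 H
  atom 9: C, bond orders sum to 2 (valence 4) → 2 H
  atom 10: C, bond orders sum to 3 (valence 4) → 1 H
  atom 11: Br (halogen, monovalent) → 0 H
  atom 12: C, bond orders sum to 3 (valence 4) → 1 H
  atom 13: O, bond orders sum to 1 (valence 2) → 1 H
  atom 14: C, bond orders sum to 4 (valence 4) → 0 H
  atom 15: O, bond orders sum to 2 (valence 2) → 0 H
  atom 16: C, bond orders sum to 3 (valence 4) → 1 H
  atom 17: O, bond orders sum to 1 (valence 2) → 1 H
  atom 18: C, bond orders sum to 2 (valence 4) → 2 H
  atom 19: C, bond orders sum to 2 (valence 4) → 2 H
  atom 20: C, bond orders sum to 3 (valence 4) → 1 H
  atom 21: O, bond orders sum to 1 (valence 2) → 1 H
  atom 22: C, bond orders sum to 1 (valence 4) → 3 H
Totals → C:13, H:23, Br:1, N:2, O:6.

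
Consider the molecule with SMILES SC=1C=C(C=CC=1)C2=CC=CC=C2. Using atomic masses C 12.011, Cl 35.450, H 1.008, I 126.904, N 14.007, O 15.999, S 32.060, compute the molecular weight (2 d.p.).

186.27 g/mol

First, the molecular formula is C12H10S (counting implicit H from valence).
  C: 12 × 12.011 = 144.132
  H: 10 × 1.008 = 10.080
  S: 1 × 32.060 = 32.060
Sum: 12×12.011 + 10×1.008 + 1×32.060 = 186.272 → 186.27 g/mol.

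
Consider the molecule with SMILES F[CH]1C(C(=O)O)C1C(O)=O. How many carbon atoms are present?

5

Count every carbon token in the SMILES (each C, including those in ring-closure positions and inside branches).
Carbon count: 5.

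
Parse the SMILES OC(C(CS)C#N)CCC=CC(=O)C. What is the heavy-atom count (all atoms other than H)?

Every atom symbol written in the SMILES (organic subset) is one heavy atom; implicit H are not written.
Heavy atoms by element → C:10, N:1, O:2, S:1.
Total: 14.

14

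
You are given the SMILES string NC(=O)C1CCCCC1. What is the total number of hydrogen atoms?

13

Walk through each heavy atom and fill implicit hydrogens from standard valence (C 4, N 3, O 2, S 2, halogen 1):
  atom 1: N, bond orders sum to 1 (valence 3) → 2 H
  atom 2: C, bond orders sum to 4 (valence 4) → 0 H
  atom 3: O, bond orders sum to 2 (valence 2) → 0 H
  atom 4: C, bond orders sum to 3 (valence 4) → 1 H
  atom 5: C, bond orders sum to 2 (valence 4) → 2 H
  atom 6: C, bond orders sum to 2 (valence 4) → 2 H
  atom 7: C, bond orders sum to 2 (valence 4) → 2 H
  atom 8: C, bond orders sum to 2 (valence 4) → 2 H
  atom 9: C, bond orders sum to 2 (valence 4) → 2 H
Total hydrogens: 13.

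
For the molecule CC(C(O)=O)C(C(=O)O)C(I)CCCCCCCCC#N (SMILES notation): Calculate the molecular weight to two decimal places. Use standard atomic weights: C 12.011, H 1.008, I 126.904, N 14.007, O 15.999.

409.26 g/mol

First, the molecular formula is C15H24INO4 (counting implicit H from valence).
  C: 15 × 12.011 = 180.165
  H: 24 × 1.008 = 24.192
  I: 1 × 126.904 = 126.904
  N: 1 × 14.007 = 14.007
  O: 4 × 15.999 = 63.996
Sum: 15×12.011 + 24×1.008 + 1×126.904 + 1×14.007 + 4×15.999 = 409.264 → 409.26 g/mol.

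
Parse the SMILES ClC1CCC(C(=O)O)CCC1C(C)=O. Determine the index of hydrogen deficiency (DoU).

Molecular formula: C10H15ClO3.
DoU = (2C + 2 + N − H − X) / 2, where X is the halogen count and O/S are ignored.
    = (2·10 + 2 + 0 − 15 − 1) / 2 = 6 / 2 = 3.

3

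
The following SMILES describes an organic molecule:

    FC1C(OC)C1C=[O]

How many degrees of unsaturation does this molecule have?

2

Molecular formula: C5H7FO2.
DoU = (2C + 2 + N − H − X) / 2, where X is the halogen count and O/S are ignored.
    = (2·5 + 2 + 0 − 7 − 1) / 2 = 4 / 2 = 2.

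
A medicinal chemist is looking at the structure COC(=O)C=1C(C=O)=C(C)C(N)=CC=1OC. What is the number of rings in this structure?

In SMILES, each pair of matching ring-closure digits denotes one ring-closing bond; the number of such bonds equals the number of independent rings.
Ring-closure bonds here: 1.

1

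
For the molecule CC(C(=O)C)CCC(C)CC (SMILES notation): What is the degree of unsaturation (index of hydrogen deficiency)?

1

Molecular formula: C10H20O.
DoU = (2C + 2 + N − H − X) / 2, where X is the halogen count and O/S are ignored.
    = (2·10 + 2 + 0 − 20 − 0) / 2 = 2 / 2 = 1.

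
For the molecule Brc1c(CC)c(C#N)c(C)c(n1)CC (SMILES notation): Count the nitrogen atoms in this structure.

2

Scan the SMILES for N atoms (remember two-letter symbols like Cl and Br are single atoms).
Nitrogen count: 2.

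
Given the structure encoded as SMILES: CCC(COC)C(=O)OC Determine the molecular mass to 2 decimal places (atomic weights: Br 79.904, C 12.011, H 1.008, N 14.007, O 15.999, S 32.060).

First, the molecular formula is C7H14O3 (counting implicit H from valence).
  C: 7 × 12.011 = 84.077
  H: 14 × 1.008 = 14.112
  O: 3 × 15.999 = 47.997
Sum: 7×12.011 + 14×1.008 + 3×15.999 = 146.186 → 146.19 g/mol.

146.19 g/mol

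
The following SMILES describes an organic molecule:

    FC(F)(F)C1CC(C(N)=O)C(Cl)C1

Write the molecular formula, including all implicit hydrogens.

Walk through each heavy atom and fill implicit hydrogens from standard valence (C 4, N 3, O 2, S 2, halogen 1):
  atom 1: F (halogen, monovalent) → 0 H
  atom 2: C, bond orders sum to 4 (valence 4) → 0 H
  atom 3: F (halogen, monovalent) → 0 H
  atom 4: F (halogen, monovalent) → 0 H
  atom 5: C, bond orders sum to 3 (valence 4) → 1 H
  atom 6: C, bond orders sum to 2 (valence 4) → 2 H
  atom 7: C, bond orders sum to 3 (valence 4) → 1 H
  atom 8: C, bond orders sum to 4 (valence 4) → 0 H
  atom 9: N, bond orders sum to 1 (valence 3) → 2 H
  atom 10: O, bond orders sum to 2 (valence 2) → 0 H
  atom 11: C, bond orders sum to 3 (valence 4) → 1 H
  atom 12: Cl (halogen, monovalent) → 0 H
  atom 13: C, bond orders sum to 2 (valence 4) → 2 H
Totals → C:7, H:9, Cl:1, F:3, N:1, O:1.
In Hill order: C7H9ClF3NO.

C7H9ClF3NO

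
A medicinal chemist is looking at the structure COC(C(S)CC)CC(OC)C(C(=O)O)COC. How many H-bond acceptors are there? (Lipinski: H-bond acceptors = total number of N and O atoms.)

N atoms: 0; O atoms: 5.
Lipinski HBA = 0 + 5 = 5.

5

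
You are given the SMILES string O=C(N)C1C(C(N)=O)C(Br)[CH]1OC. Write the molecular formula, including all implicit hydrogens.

C7H11BrN2O3

Walk through each heavy atom and fill implicit hydrogens from standard valence (C 4, N 3, O 2, S 2, halogen 1):
  atom 1: O, bond orders sum to 2 (valence 2) → 0 H
  atom 2: C, bond orders sum to 4 (valence 4) → 0 H
  atom 3: N, bond orders sum to 1 (valence 3) → 2 H
  atom 4: C, bond orders sum to 3 (valence 4) → 1 H
  atom 5: C, bond orders sum to 3 (valence 4) → 1 H
  atom 6: C, bond orders sum to 4 (valence 4) → 0 H
  atom 7: N, bond orders sum to 1 (valence 3) → 2 H
  atom 8: O, bond orders sum to 2 (valence 2) → 0 H
  atom 9: C, bond orders sum to 3 (valence 4) → 1 H
  atom 10: Br (halogen, monovalent) → 0 H
  atom 11: C with explicit H count 1
  atom 12: O, bond orders sum to 2 (valence 2) → 0 H
  atom 13: C, bond orders sum to 1 (valence 4) → 3 H
Totals → C:7, H:11, Br:1, N:2, O:3.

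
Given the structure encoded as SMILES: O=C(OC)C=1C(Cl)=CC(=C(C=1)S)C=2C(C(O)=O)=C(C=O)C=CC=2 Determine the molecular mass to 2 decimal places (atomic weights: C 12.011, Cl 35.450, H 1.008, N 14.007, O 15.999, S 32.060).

350.77 g/mol

First, the molecular formula is C16H11ClO5S (counting implicit H from valence).
  C: 16 × 12.011 = 192.176
  Cl: 1 × 35.450 = 35.450
  H: 11 × 1.008 = 11.088
  O: 5 × 15.999 = 79.995
  S: 1 × 32.060 = 32.060
Sum: 16×12.011 + 1×35.450 + 11×1.008 + 5×15.999 + 1×32.060 = 350.769 → 350.77 g/mol.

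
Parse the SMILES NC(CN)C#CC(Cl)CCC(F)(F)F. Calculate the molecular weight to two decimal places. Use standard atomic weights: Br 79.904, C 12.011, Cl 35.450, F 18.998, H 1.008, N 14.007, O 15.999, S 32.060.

228.64 g/mol

First, the molecular formula is C8H12ClF3N2 (counting implicit H from valence).
  C: 8 × 12.011 = 96.088
  Cl: 1 × 35.450 = 35.450
  F: 3 × 18.998 = 56.994
  H: 12 × 1.008 = 12.096
  N: 2 × 14.007 = 28.014
Sum: 8×12.011 + 1×35.450 + 3×18.998 + 12×1.008 + 2×14.007 = 228.642 → 228.64 g/mol.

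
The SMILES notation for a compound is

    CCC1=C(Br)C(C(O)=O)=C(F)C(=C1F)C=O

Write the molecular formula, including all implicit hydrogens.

Walk through each heavy atom and fill implicit hydrogens from standard valence (C 4, N 3, O 2, S 2, halogen 1):
  atom 1: C, bond orders sum to 1 (valence 4) → 3 H
  atom 2: C, bond orders sum to 2 (valence 4) → 2 H
  atom 3: C, bond orders sum to 4 (valence 4) → 0 H
  atom 4: C, bond orders sum to 4 (valence 4) → 0 H
  atom 5: Br (halogen, monovalent) → 0 H
  atom 6: C, bond orders sum to 4 (valence 4) → 0 H
  atom 7: C, bond orders sum to 4 (valence 4) → 0 H
  atom 8: O, bond orders sum to 1 (valence 2) → 1 H
  atom 9: O, bond orders sum to 2 (valence 2) → 0 H
  atom 10: C, bond orders sum to 4 (valence 4) → 0 H
  atom 11: F (halogen, monovalent) → 0 H
  atom 12: C, bond orders sum to 4 (valence 4) → 0 H
  atom 13: C, bond orders sum to 4 (valence 4) → 0 H
  atom 14: F (halogen, monovalent) → 0 H
  atom 15: C, bond orders sum to 3 (valence 4) → 1 H
  atom 16: O, bond orders sum to 2 (valence 2) → 0 H
Totals → C:10, H:7, Br:1, F:2, O:3.
In Hill order: C10H7BrF2O3.

C10H7BrF2O3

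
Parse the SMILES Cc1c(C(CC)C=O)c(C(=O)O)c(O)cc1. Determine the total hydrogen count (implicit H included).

Walk through each heavy atom and fill implicit hydrogens from standard valence (C 4, N 3, O 2, S 2, halogen 1); for lowercase aromatic atoms, an aromatic c carries 1 H when it has two neighbours and 0 H with three, and aromatic n carries 0 H:
  atom 1: C, bond orders sum to 1 (valence 4) → 3 H
  atom 2: aromatic c, 3 neighbours → 0 H
  atom 3: aromatic c, 3 neighbours → 0 H
  atom 4: C, bond orders sum to 3 (valence 4) → 1 H
  atom 5: C, bond orders sum to 2 (valence 4) → 2 H
  atom 6: C, bond orders sum to 1 (valence 4) → 3 H
  atom 7: C, bond orders sum to 3 (valence 4) → 1 H
  atom 8: O, bond orders sum to 2 (valence 2) → 0 H
  atom 9: aromatic c, 3 neighbours → 0 H
  atom 10: C, bond orders sum to 4 (valence 4) → 0 H
  atom 11: O, bond orders sum to 2 (valence 2) → 0 H
  atom 12: O, bond orders sum to 1 (valence 2) → 1 H
  atom 13: aromatic c, 3 neighbours → 0 H
  atom 14: O, bond orders sum to 1 (valence 2) → 1 H
  atom 15: aromatic c, 2 neighbours → 1 H
  atom 16: aromatic c, 2 neighbours → 1 H
Total hydrogens: 14.

14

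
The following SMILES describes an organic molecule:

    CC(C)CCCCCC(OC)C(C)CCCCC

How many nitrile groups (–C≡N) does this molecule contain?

0

Scan the SMILES for the nitrile motif — none present.
Groups that are present: 1 ether.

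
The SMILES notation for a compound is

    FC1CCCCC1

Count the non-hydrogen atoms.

Every atom symbol written in the SMILES (organic subset) is one heavy atom; implicit H are not written.
Heavy atoms by element → C:6, F:1.
Total: 7.

7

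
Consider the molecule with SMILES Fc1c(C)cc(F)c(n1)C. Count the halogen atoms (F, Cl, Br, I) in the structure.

Halogen atoms appear at heavy-atom positions 1, 7 (2×F).
Halogen count: 2.

2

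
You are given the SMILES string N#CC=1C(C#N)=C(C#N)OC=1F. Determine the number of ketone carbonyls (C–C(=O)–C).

Scan the SMILES for the ketone motif — none present.
Groups that are present: 3 nitrile.

0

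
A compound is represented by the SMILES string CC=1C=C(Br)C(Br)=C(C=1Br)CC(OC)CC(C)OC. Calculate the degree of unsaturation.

Degree of unsaturation = (number of rings) + (number of π bonds).
Ring closures in the SMILES: 1.
π bonds: 3 double bonds (each 1 DoU) → 3 DoU from unsaturation.
Total DoU = 1 + 3 = 4.

4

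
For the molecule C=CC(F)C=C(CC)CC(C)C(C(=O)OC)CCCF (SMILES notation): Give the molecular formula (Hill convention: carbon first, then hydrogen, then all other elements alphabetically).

C16H26F2O2

Walk through each heavy atom and fill implicit hydrogens from standard valence (C 4, N 3, O 2, S 2, halogen 1):
  atom 1: C, bond orders sum to 2 (valence 4) → 2 H
  atom 2: C, bond orders sum to 3 (valence 4) → 1 H
  atom 3: C, bond orders sum to 3 (valence 4) → 1 H
  atom 4: F (halogen, monovalent) → 0 H
  atom 5: C, bond orders sum to 3 (valence 4) → 1 H
  atom 6: C, bond orders sum to 4 (valence 4) → 0 H
  atom 7: C, bond orders sum to 2 (valence 4) → 2 H
  atom 8: C, bond orders sum to 1 (valence 4) → 3 H
  atom 9: C, bond orders sum to 2 (valence 4) → 2 H
  atom 10: C, bond orders sum to 3 (valence 4) → 1 H
  atom 11: C, bond orders sum to 1 (valence 4) → 3 H
  atom 12: C, bond orders sum to 3 (valence 4) → 1 H
  atom 13: C, bond orders sum to 4 (valence 4) → 0 H
  atom 14: O, bond orders sum to 2 (valence 2) → 0 H
  atom 15: O, bond orders sum to 2 (valence 2) → 0 H
  atom 16: C, bond orders sum to 1 (valence 4) → 3 H
  atom 17: C, bond orders sum to 2 (valence 4) → 2 H
  atom 18: C, bond orders sum to 2 (valence 4) → 2 H
  atom 19: C, bond orders sum to 2 (valence 4) → 2 H
  atom 20: F (halogen, monovalent) → 0 H
Totals → C:16, H:26, F:2, O:2.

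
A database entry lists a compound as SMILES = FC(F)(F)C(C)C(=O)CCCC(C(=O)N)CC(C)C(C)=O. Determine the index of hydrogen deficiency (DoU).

Degree of unsaturation = (number of rings) + (number of π bonds).
Ring closures in the SMILES: 0.
π bonds: 3 double bonds (each 1 DoU) → 3 DoU from unsaturation.
Total DoU = 0 + 3 = 3.

3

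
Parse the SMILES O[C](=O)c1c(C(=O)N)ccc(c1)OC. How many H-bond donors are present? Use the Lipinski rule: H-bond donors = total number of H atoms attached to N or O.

Donors: find every N or O and count the H atoms it carries.
  atom 1 (O): bond orders sum to 1 → 1 H
  atom 3 (O): bond orders sum to 2 → 0 H
  atom 7 (O): bond orders sum to 2 → 0 H
  atom 8 (N): bond orders sum to 1 → 2 H
  atom 13 (O): bond orders sum to 2 → 0 H
Lipinski HBD = 3.

3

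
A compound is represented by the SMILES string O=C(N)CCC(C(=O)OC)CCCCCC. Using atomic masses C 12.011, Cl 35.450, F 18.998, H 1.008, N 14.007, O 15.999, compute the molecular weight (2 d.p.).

229.32 g/mol

First, the molecular formula is C12H23NO3 (counting implicit H from valence).
  C: 12 × 12.011 = 144.132
  H: 23 × 1.008 = 23.184
  N: 1 × 14.007 = 14.007
  O: 3 × 15.999 = 47.997
Sum: 12×12.011 + 23×1.008 + 1×14.007 + 3×15.999 = 229.320 → 229.32 g/mol.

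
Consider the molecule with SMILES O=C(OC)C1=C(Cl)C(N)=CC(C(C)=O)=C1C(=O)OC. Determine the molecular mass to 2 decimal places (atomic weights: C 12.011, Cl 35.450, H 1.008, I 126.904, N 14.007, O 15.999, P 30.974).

285.68 g/mol

First, the molecular formula is C12H12ClNO5 (counting implicit H from valence).
  C: 12 × 12.011 = 144.132
  Cl: 1 × 35.450 = 35.450
  H: 12 × 1.008 = 12.096
  N: 1 × 14.007 = 14.007
  O: 5 × 15.999 = 79.995
Sum: 12×12.011 + 1×35.450 + 12×1.008 + 1×14.007 + 5×15.999 = 285.680 → 285.68 g/mol.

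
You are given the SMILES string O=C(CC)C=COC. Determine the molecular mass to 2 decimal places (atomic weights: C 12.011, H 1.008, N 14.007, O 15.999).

114.14 g/mol

First, the molecular formula is C6H10O2 (counting implicit H from valence).
  C: 6 × 12.011 = 72.066
  H: 10 × 1.008 = 10.080
  O: 2 × 15.999 = 31.998
Sum: 6×12.011 + 10×1.008 + 2×15.999 = 114.144 → 114.14 g/mol.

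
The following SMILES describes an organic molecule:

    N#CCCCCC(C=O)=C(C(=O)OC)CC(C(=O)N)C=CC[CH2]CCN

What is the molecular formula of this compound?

C19H29N3O4

Walk through each heavy atom and fill implicit hydrogens from standard valence (C 4, N 3, O 2, S 2, halogen 1):
  atom 1: N, bond orders sum to 3 (valence 3) → 0 H
  atom 2: C, bond orders sum to 4 (valence 4) → 0 H
  atom 3: C, bond orders sum to 2 (valence 4) → 2 H
  atom 4: C, bond orders sum to 2 (valence 4) → 2 H
  atom 5: C, bond orders sum to 2 (valence 4) → 2 H
  atom 6: C, bond orders sum to 2 (valence 4) → 2 H
  atom 7: C, bond orders sum to 4 (valence 4) → 0 H
  atom 8: C, bond orders sum to 3 (valence 4) → 1 H
  atom 9: O, bond orders sum to 2 (valence 2) → 0 H
  atom 10: C, bond orders sum to 4 (valence 4) → 0 H
  atom 11: C, bond orders sum to 4 (valence 4) → 0 H
  atom 12: O, bond orders sum to 2 (valence 2) → 0 H
  atom 13: O, bond orders sum to 2 (valence 2) → 0 H
  atom 14: C, bond orders sum to 1 (valence 4) → 3 H
  atom 15: C, bond orders sum to 2 (valence 4) → 2 H
  atom 16: C, bond orders sum to 3 (valence 4) → 1 H
  atom 17: C, bond orders sum to 4 (valence 4) → 0 H
  atom 18: O, bond orders sum to 2 (valence 2) → 0 H
  atom 19: N, bond orders sum to 1 (valence 3) → 2 H
  atom 20: C, bond orders sum to 3 (valence 4) → 1 H
  atom 21: C, bond orders sum to 3 (valence 4) → 1 H
  atom 22: C, bond orders sum to 2 (valence 4) → 2 H
  atom 23: C with explicit H count 2
  atom 24: C, bond orders sum to 2 (valence 4) → 2 H
  atom 25: C, bond orders sum to 2 (valence 4) → 2 H
  atom 26: N, bond orders sum to 1 (valence 3) → 2 H
Totals → C:19, H:29, N:3, O:4.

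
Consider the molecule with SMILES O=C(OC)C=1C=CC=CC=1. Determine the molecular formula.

C8H8O2

Walk through each heavy atom and fill implicit hydrogens from standard valence (C 4, N 3, O 2, S 2, halogen 1):
  atom 1: O, bond orders sum to 2 (valence 2) → 0 H
  atom 2: C, bond orders sum to 4 (valence 4) → 0 H
  atom 3: O, bond orders sum to 2 (valence 2) → 0 H
  atom 4: C, bond orders sum to 1 (valence 4) → 3 H
  atom 5: C, bond orders sum to 4 (valence 4) → 0 H
  atom 6: C, bond orders sum to 3 (valence 4) → 1 H
  atom 7: C, bond orders sum to 3 (valence 4) → 1 H
  atom 8: C, bond orders sum to 3 (valence 4) → 1 H
  atom 9: C, bond orders sum to 3 (valence 4) → 1 H
  atom 10: C, bond orders sum to 3 (valence 4) → 1 H
Totals → C:8, H:8, O:2.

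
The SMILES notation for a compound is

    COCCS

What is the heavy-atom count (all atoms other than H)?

5

Every atom symbol written in the SMILES (organic subset) is one heavy atom; implicit H are not written.
Heavy atoms by element → C:3, O:1, S:1.
Total: 5.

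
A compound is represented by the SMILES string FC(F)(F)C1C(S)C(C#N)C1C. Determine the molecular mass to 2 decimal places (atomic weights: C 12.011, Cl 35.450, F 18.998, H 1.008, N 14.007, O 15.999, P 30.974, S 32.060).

195.20 g/mol

First, the molecular formula is C7H8F3NS (counting implicit H from valence).
  C: 7 × 12.011 = 84.077
  F: 3 × 18.998 = 56.994
  H: 8 × 1.008 = 8.064
  N: 1 × 14.007 = 14.007
  S: 1 × 32.060 = 32.060
Sum: 7×12.011 + 3×18.998 + 8×1.008 + 1×14.007 + 1×32.060 = 195.202 → 195.20 g/mol.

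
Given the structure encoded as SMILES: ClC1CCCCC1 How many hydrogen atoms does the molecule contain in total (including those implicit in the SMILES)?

11

Walk through each heavy atom and fill implicit hydrogens from standard valence (C 4, N 3, O 2, S 2, halogen 1):
  atom 1: Cl (halogen, monovalent) → 0 H
  atom 2: C, bond orders sum to 3 (valence 4) → 1 H
  atom 3: C, bond orders sum to 2 (valence 4) → 2 H
  atom 4: C, bond orders sum to 2 (valence 4) → 2 H
  atom 5: C, bond orders sum to 2 (valence 4) → 2 H
  atom 6: C, bond orders sum to 2 (valence 4) → 2 H
  atom 7: C, bond orders sum to 2 (valence 4) → 2 H
Total hydrogens: 11.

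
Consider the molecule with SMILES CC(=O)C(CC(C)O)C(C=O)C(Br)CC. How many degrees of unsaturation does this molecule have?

2

Degree of unsaturation = (number of rings) + (number of π bonds).
Ring closures in the SMILES: 0.
π bonds: 2 double bonds (each 1 DoU) → 2 DoU from unsaturation.
Total DoU = 0 + 2 = 2.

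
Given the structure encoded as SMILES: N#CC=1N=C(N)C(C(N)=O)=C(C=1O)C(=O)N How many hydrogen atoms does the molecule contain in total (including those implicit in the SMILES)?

Walk through each heavy atom and fill implicit hydrogens from standard valence (C 4, N 3, O 2, S 2, halogen 1):
  atom 1: N, bond orders sum to 3 (valence 3) → 0 H
  atom 2: C, bond orders sum to 4 (valence 4) → 0 H
  atom 3: C, bond orders sum to 4 (valence 4) → 0 H
  atom 4: N, bond orders sum to 3 (valence 3) → 0 H
  atom 5: C, bond orders sum to 4 (valence 4) → 0 H
  atom 6: N, bond orders sum to 1 (valence 3) → 2 H
  atom 7: C, bond orders sum to 4 (valence 4) → 0 H
  atom 8: C, bond orders sum to 4 (valence 4) → 0 H
  atom 9: N, bond orders sum to 1 (valence 3) → 2 H
  atom 10: O, bond orders sum to 2 (valence 2) → 0 H
  atom 11: C, bond orders sum to 4 (valence 4) → 0 H
  atom 12: C, bond orders sum to 4 (valence 4) → 0 H
  atom 13: O, bond orders sum to 1 (valence 2) → 1 H
  atom 14: C, bond orders sum to 4 (valence 4) → 0 H
  atom 15: O, bond orders sum to 2 (valence 2) → 0 H
  atom 16: N, bond orders sum to 1 (valence 3) → 2 H
Total hydrogens: 7.

7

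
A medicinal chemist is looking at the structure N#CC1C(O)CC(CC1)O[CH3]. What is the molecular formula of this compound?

Walk through each heavy atom and fill implicit hydrogens from standard valence (C 4, N 3, O 2, S 2, halogen 1):
  atom 1: N, bond orders sum to 3 (valence 3) → 0 H
  atom 2: C, bond orders sum to 4 (valence 4) → 0 H
  atom 3: C, bond orders sum to 3 (valence 4) → 1 H
  atom 4: C, bond orders sum to 3 (valence 4) → 1 H
  atom 5: O, bond orders sum to 1 (valence 2) → 1 H
  atom 6: C, bond orders sum to 2 (valence 4) → 2 H
  atom 7: C, bond orders sum to 3 (valence 4) → 1 H
  atom 8: C, bond orders sum to 2 (valence 4) → 2 H
  atom 9: C, bond orders sum to 2 (valence 4) → 2 H
  atom 10: O, bond orders sum to 2 (valence 2) → 0 H
  atom 11: C with explicit H count 3
Totals → C:8, H:13, N:1, O:2.
In Hill order: C8H13NO2.

C8H13NO2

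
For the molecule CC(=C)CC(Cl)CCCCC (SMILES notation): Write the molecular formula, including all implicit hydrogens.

C10H19Cl

Walk through each heavy atom and fill implicit hydrogens from standard valence (C 4, N 3, O 2, S 2, halogen 1):
  atom 1: C, bond orders sum to 1 (valence 4) → 3 H
  atom 2: C, bond orders sum to 4 (valence 4) → 0 H
  atom 3: C, bond orders sum to 2 (valence 4) → 2 H
  atom 4: C, bond orders sum to 2 (valence 4) → 2 H
  atom 5: C, bond orders sum to 3 (valence 4) → 1 H
  atom 6: Cl (halogen, monovalent) → 0 H
  atom 7: C, bond orders sum to 2 (valence 4) → 2 H
  atom 8: C, bond orders sum to 2 (valence 4) → 2 H
  atom 9: C, bond orders sum to 2 (valence 4) → 2 H
  atom 10: C, bond orders sum to 2 (valence 4) → 2 H
  atom 11: C, bond orders sum to 1 (valence 4) → 3 H
Totals → C:10, H:19, Cl:1.
In Hill order: C10H19Cl.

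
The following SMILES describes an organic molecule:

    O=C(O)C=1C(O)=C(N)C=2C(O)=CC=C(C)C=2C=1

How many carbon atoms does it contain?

Count every carbon token in the SMILES (each C, including those in ring-closure positions and inside branches).
Carbon count: 12.

12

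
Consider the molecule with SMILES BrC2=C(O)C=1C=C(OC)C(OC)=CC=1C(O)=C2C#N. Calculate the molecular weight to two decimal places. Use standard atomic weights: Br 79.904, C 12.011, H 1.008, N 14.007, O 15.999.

First, the molecular formula is C13H10BrNO4 (counting implicit H from valence).
  Br: 1 × 79.904 = 79.904
  C: 13 × 12.011 = 156.143
  H: 10 × 1.008 = 10.080
  N: 1 × 14.007 = 14.007
  O: 4 × 15.999 = 63.996
Sum: 1×79.904 + 13×12.011 + 10×1.008 + 1×14.007 + 4×15.999 = 324.130 → 324.13 g/mol.

324.13 g/mol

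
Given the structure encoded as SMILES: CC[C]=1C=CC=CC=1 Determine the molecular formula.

Walk through each heavy atom and fill implicit hydrogens from standard valence (C 4, N 3, O 2, S 2, halogen 1):
  atom 1: C, bond orders sum to 1 (valence 4) → 3 H
  atom 2: C, bond orders sum to 2 (valence 4) → 2 H
  atom 3: C with explicit H count 0
  atom 4: C, bond orders sum to 3 (valence 4) → 1 H
  atom 5: C, bond orders sum to 3 (valence 4) → 1 H
  atom 6: C, bond orders sum to 3 (valence 4) → 1 H
  atom 7: C, bond orders sum to 3 (valence 4) → 1 H
  atom 8: C, bond orders sum to 3 (valence 4) → 1 H
Totals → C:8, H:10.
In Hill order: C8H10.

C8H10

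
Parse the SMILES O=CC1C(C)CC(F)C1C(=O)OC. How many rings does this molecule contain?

In SMILES, each pair of matching ring-closure digits denotes one ring-closing bond; the number of such bonds equals the number of independent rings.
Ring-closure bonds here: 1.

1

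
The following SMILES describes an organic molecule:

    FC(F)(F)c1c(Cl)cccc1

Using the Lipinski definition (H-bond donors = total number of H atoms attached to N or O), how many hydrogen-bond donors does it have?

0

Donors: find every N or O and count the H atoms it carries.
  (no N or O atoms present)
Lipinski HBD = 0.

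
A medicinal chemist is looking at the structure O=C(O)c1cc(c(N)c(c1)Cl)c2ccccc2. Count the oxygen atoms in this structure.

2

Scan the SMILES for O atoms (remember two-letter symbols like Cl and Br are single atoms).
Oxygen count: 2.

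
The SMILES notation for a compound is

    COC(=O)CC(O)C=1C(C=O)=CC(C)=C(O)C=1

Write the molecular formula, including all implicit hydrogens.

C12H14O5

Walk through each heavy atom and fill implicit hydrogens from standard valence (C 4, N 3, O 2, S 2, halogen 1):
  atom 1: C, bond orders sum to 1 (valence 4) → 3 H
  atom 2: O, bond orders sum to 2 (valence 2) → 0 H
  atom 3: C, bond orders sum to 4 (valence 4) → 0 H
  atom 4: O, bond orders sum to 2 (valence 2) → 0 H
  atom 5: C, bond orders sum to 2 (valence 4) → 2 H
  atom 6: C, bond orders sum to 3 (valence 4) → 1 H
  atom 7: O, bond orders sum to 1 (valence 2) → 1 H
  atom 8: C, bond orders sum to 4 (valence 4) → 0 H
  atom 9: C, bond orders sum to 4 (valence 4) → 0 H
  atom 10: C, bond orders sum to 3 (valence 4) → 1 H
  atom 11: O, bond orders sum to 2 (valence 2) → 0 H
  atom 12: C, bond orders sum to 3 (valence 4) → 1 H
  atom 13: C, bond orders sum to 4 (valence 4) → 0 H
  atom 14: C, bond orders sum to 1 (valence 4) → 3 H
  atom 15: C, bond orders sum to 4 (valence 4) → 0 H
  atom 16: O, bond orders sum to 1 (valence 2) → 1 H
  atom 17: C, bond orders sum to 3 (valence 4) → 1 H
Totals → C:12, H:14, O:5.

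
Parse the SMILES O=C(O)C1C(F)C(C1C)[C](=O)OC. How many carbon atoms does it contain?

Count every carbon token in the SMILES (each C, including those in ring-closure positions and inside branches).
Carbon count: 8.

8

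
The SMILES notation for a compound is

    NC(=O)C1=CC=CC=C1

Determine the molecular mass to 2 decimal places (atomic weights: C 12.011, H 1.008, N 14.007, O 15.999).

121.14 g/mol

First, the molecular formula is C7H7NO (counting implicit H from valence).
  C: 7 × 12.011 = 84.077
  H: 7 × 1.008 = 7.056
  N: 1 × 14.007 = 14.007
  O: 1 × 15.999 = 15.999
Sum: 7×12.011 + 7×1.008 + 1×14.007 + 1×15.999 = 121.139 → 121.14 g/mol.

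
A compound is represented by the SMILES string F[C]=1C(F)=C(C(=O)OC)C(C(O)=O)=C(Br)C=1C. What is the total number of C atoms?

Count every carbon token in the SMILES (each C, including those in ring-closure positions and inside branches).
Carbon count: 10.

10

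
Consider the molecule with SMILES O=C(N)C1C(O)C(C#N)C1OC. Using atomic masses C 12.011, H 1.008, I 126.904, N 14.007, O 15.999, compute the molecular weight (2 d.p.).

First, the molecular formula is C7H10N2O3 (counting implicit H from valence).
  C: 7 × 12.011 = 84.077
  H: 10 × 1.008 = 10.080
  N: 2 × 14.007 = 28.014
  O: 3 × 15.999 = 47.997
Sum: 7×12.011 + 10×1.008 + 2×14.007 + 3×15.999 = 170.168 → 170.17 g/mol.

170.17 g/mol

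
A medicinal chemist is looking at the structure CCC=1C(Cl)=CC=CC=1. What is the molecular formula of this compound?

C8H9Cl

Walk through each heavy atom and fill implicit hydrogens from standard valence (C 4, N 3, O 2, S 2, halogen 1):
  atom 1: C, bond orders sum to 1 (valence 4) → 3 H
  atom 2: C, bond orders sum to 2 (valence 4) → 2 H
  atom 3: C, bond orders sum to 4 (valence 4) → 0 H
  atom 4: C, bond orders sum to 4 (valence 4) → 0 H
  atom 5: Cl (halogen, monovalent) → 0 H
  atom 6: C, bond orders sum to 3 (valence 4) → 1 H
  atom 7: C, bond orders sum to 3 (valence 4) → 1 H
  atom 8: C, bond orders sum to 3 (valence 4) → 1 H
  atom 9: C, bond orders sum to 3 (valence 4) → 1 H
Totals → C:8, H:9, Cl:1.
In Hill order: C8H9Cl.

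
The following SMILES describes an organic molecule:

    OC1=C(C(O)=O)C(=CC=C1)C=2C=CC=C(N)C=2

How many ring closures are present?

In SMILES, each pair of matching ring-closure digits denotes one ring-closing bond; the number of such bonds equals the number of independent rings.
Ring-closure bonds here: 2.

2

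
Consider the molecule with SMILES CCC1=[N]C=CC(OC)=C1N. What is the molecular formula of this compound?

C8H12N2O

Walk through each heavy atom and fill implicit hydrogens from standard valence (C 4, N 3, O 2, S 2, halogen 1):
  atom 1: C, bond orders sum to 1 (valence 4) → 3 H
  atom 2: C, bond orders sum to 2 (valence 4) → 2 H
  atom 3: C, bond orders sum to 4 (valence 4) → 0 H
  atom 4: N with explicit H count 0
  atom 5: C, bond orders sum to 3 (valence 4) → 1 H
  atom 6: C, bond orders sum to 3 (valence 4) → 1 H
  atom 7: C, bond orders sum to 4 (valence 4) → 0 H
  atom 8: O, bond orders sum to 2 (valence 2) → 0 H
  atom 9: C, bond orders sum to 1 (valence 4) → 3 H
  atom 10: C, bond orders sum to 4 (valence 4) → 0 H
  atom 11: N, bond orders sum to 1 (valence 3) → 2 H
Totals → C:8, H:12, N:2, O:1.
In Hill order: C8H12N2O.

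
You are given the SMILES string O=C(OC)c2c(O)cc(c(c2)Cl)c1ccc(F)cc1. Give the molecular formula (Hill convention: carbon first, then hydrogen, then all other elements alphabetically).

Walk through each heavy atom and fill implicit hydrogens from standard valence (C 4, N 3, O 2, S 2, halogen 1); for lowercase aromatic atoms, an aromatic c carries 1 H when it has two neighbours and 0 H with three, and aromatic n carries 0 H:
  atom 1: O, bond orders sum to 2 (valence 2) → 0 H
  atom 2: C, bond orders sum to 4 (valence 4) → 0 H
  atom 3: O, bond orders sum to 2 (valence 2) → 0 H
  atom 4: C, bond orders sum to 1 (valence 4) → 3 H
  atom 5: aromatic c, 3 neighbours → 0 H
  atom 6: aromatic c, 3 neighbours → 0 H
  atom 7: O, bond orders sum to 1 (valence 2) → 1 H
  atom 8: aromatic c, 2 neighbours → 1 H
  atom 9: aromatic c, 3 neighbours → 0 H
  atom 10: aromatic c, 3 neighbours → 0 H
  atom 11: aromatic c, 2 neighbours → 1 H
  atom 12: Cl (halogen, monovalent) → 0 H
  atom 13: aromatic c, 3 neighbours → 0 H
  atom 14: aromatic c, 2 neighbours → 1 H
  atom 15: aromatic c, 2 neighbours → 1 H
  atom 16: aromatic c, 3 neighbours → 0 H
  atom 17: F (halogen, monovalent) → 0 H
  atom 18: aromatic c, 2 neighbours → 1 H
  atom 19: aromatic c, 2 neighbours → 1 H
Totals → C:14, H:10, Cl:1, F:1, O:3.
In Hill order: C14H10ClFO3.

C14H10ClFO3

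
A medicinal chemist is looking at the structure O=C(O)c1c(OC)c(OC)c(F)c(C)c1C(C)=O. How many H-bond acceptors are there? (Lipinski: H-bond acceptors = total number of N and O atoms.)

N atoms: 0; O atoms: 5.
Lipinski HBA = 0 + 5 = 5.

5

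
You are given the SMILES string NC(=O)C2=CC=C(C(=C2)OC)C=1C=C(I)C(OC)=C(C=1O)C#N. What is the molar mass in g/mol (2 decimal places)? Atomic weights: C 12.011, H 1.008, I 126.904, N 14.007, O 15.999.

First, the molecular formula is C16H13IN2O4 (counting implicit H from valence).
  C: 16 × 12.011 = 192.176
  H: 13 × 1.008 = 13.104
  I: 1 × 126.904 = 126.904
  N: 2 × 14.007 = 28.014
  O: 4 × 15.999 = 63.996
Sum: 16×12.011 + 13×1.008 + 1×126.904 + 2×14.007 + 4×15.999 = 424.194 → 424.19 g/mol.

424.19 g/mol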